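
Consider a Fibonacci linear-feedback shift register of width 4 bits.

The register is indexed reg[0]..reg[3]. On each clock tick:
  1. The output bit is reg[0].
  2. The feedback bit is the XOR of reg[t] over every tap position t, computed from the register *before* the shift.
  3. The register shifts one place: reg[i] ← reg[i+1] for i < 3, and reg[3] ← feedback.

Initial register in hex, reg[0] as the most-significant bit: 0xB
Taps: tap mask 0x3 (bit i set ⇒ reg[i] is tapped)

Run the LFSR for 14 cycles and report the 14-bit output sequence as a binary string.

10111100010011

step | reg (before) | out | fb
   0 | 1011 | 1 | 1
   1 | 0111 | 0 | 1
   2 | 1111 | 1 | 0
   3 | 1110 | 1 | 0
   4 | 1100 | 1 | 0
   5 | 1000 | 1 | 1
   6 | 0001 | 0 | 0
   7 | 0010 | 0 | 0
   8 | 0100 | 0 | 1
   9 | 1001 | 1 | 1
  10 | 0011 | 0 | 0
  11 | 0110 | 0 | 1
  12 | 1101 | 1 | 0
  13 | 1010 | 1 | 1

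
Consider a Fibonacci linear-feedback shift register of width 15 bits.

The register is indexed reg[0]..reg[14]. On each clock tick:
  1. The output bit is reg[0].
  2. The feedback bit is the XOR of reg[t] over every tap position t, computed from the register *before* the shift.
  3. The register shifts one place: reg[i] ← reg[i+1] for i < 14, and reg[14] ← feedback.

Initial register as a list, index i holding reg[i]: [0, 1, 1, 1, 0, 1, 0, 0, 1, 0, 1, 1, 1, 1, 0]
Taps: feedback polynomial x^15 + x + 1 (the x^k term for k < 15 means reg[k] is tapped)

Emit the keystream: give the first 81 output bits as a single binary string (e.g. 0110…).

tick  register→output (feedback)
  0  011101001011110→0 (1)
  1  111010010111101→1 (0)
  2  110100101111010→1 (0)
  3  101001011110100→1 (1)
  4  010010111101001→0 (1)
  5  100101111010011→1 (1)
  6  001011110100111→0 (0)
  7  010111101001110→0 (1)
  8  101111010011101→1 (1)
  9  011110100111011→0 (1)
 10  111101001110111→1 (0)
 11  111010011101110→1 (0)
 12  110100111011100→1 (0)
 13  101001110111000→1 (1)
 14  010011101110001→0 (1)
 15  100111011100011→1 (1)
 16  001110111000111→0 (0)
 17  011101110001110→0 (1)
 18  111011100011101→1 (0)
 19  110111000111010→1 (0)
 20  101110001110100→1 (1)
 21  011100011101001→0 (1)
 22  111000111010011→1 (0)
 23  110001110100110→1 (0)
 24  100011101001100→1 (1)
 25  000111010011001→0 (0)
 26  001110100110010→0 (0)
 27  011101001100100→0 (1)
 28  111010011001001→1 (0)
 29  110100110010010→1 (0)
 30  101001100100100→1 (1)
 31  010011001001001→0 (1)
 32  100110010010011→1 (1)
 33  001100100100111→0 (0)
 34  011001001001110→0 (1)
 35  110010010011101→1 (0)
 36  100100100111010→1 (1)
 37  001001001110101→0 (0)
 38  010010011101010→0 (1)
 39  100100111010101→1 (1)
 40  001001110101011→0 (0)
 41  010011101010110→0 (1)
 42  100111010101101→1 (1)
 43  001110101011011→0 (0)
 44  011101010110110→0 (1)
 45  111010101101101→1 (0)
 46  110101011011010→1 (0)
 47  101010110110100→1 (1)
 48  010101101101001→0 (1)
 49  101011011010011→1 (1)
 50  010110110100111→0 (1)
 51  101101101001111→1 (1)
 52  011011010011111→0 (1)
 53  110110100111111→1 (0)
 54  101101001111110→1 (1)
 55  011010011111101→0 (1)
 56  110100111111011→1 (0)
 57  101001111110110→1 (1)
 58  010011111101101→0 (1)
 59  100111111011011→1 (1)
 60  001111110110111→0 (0)
 61  011111101101110→0 (1)
 62  111111011011101→1 (0)
 63  111110110111010→1 (0)
 64  111101101110100→1 (0)
 65  111011011101000→1 (0)
 66  110110111010000→1 (0)
 67  101101110100000→1 (1)
 68  011011101000001→0 (1)
 69  110111010000011→1 (0)
 70  101110100000110→1 (1)
 71  011101000001101→0 (1)
 72  111010000011011→1 (0)
 73  110100000110110→1 (0)
 74  101000001101100→1 (1)
 75  010000011011001→0 (1)
 76  100000110110011→1 (1)
 77  000001101100111→0 (0)
 78  000011011001110→0 (0)
 79  000110110011100→0 (0)
 80  001101100111000→0 (0)

011101001011110100111011100011101001100100100111010101101101001111110110111010000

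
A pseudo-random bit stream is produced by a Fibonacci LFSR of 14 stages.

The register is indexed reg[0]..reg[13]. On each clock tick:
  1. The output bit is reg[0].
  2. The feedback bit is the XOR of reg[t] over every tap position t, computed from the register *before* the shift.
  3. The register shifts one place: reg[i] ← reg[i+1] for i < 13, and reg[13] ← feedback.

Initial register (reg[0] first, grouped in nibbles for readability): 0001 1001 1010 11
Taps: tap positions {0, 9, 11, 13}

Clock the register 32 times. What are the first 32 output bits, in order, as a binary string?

00011001101011110101101000110011

step | reg (before) | out | fb
   0 | 00011001101011 | 0 | 1
   1 | 00110011010111 | 0 | 1
   2 | 01100110101111 | 0 | 0
   3 | 11001101011110 | 1 | 1
   4 | 10011010111101 | 1 | 0
   5 | 00110101111010 | 0 | 1
   6 | 01101011110101 | 0 | 1
   7 | 11010111101011 | 1 | 0
   8 | 10101111010110 | 1 | 1
   9 | 01011110101101 | 0 | 0
  10 | 10111101011010 | 1 | 0
  11 | 01111010110100 | 0 | 0
  12 | 11110101101000 | 1 | 1
  13 | 11101011010001 | 1 | 1
  14 | 11010110100011 | 1 | 0
  15 | 10101101000110 | 1 | 0
  16 | 01011010001100 | 0 | 1
  17 | 10110100011001 | 1 | 1
  18 | 01101000110011 | 0 | 0
  19 | 11010001100110 | 1 | 0
  20 | 10100011001100 | 1 | 0
  21 | 01000110011000 | 0 | 1
  22 | 10001100110001 | 1 | 1
  23 | 00011001100011 | 0 | 1
  24 | 00110011000111 | 0 | 0
  25 | 01100110001110 | 0 | 1
  26 | 11001100011101 | 1 | 0
  27 | 10011000111010 | 1 | 0
  28 | 00110001110100 | 0 | 0
  29 | 01100011101000 | 0 | 0
  30 | 11000111010000 | 1 | 0
  31 | 10001110100000 | 1 | 1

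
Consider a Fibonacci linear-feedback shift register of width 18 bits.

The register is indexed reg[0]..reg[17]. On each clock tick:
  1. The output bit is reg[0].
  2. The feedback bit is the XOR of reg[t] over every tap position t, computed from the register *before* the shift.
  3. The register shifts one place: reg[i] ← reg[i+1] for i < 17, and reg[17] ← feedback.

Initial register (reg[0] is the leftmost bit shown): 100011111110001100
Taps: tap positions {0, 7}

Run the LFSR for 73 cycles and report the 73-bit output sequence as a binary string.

step | reg (before) | out | fb
   0 | 100011111110001100 | 1 | 0
   1 | 000111111100011000 | 0 | 1
   2 | 001111111000110001 | 0 | 1
   3 | 011111110001100011 | 0 | 1
   4 | 111111100011000111 | 1 | 1
   5 | 111111000110001111 | 1 | 1
   6 | 111110001100011111 | 1 | 1
   7 | 111100011000111111 | 1 | 0
   8 | 111000110001111110 | 1 | 0
   9 | 110001100011111100 | 1 | 1
  10 | 100011000111111001 | 1 | 1
  11 | 000110001111110011 | 0 | 0
  12 | 001100011111100110 | 0 | 1
  13 | 011000111111001101 | 0 | 1
  14 | 110001111110011011 | 1 | 0
  15 | 100011111100110110 | 1 | 0
  16 | 000111111001101100 | 0 | 1
  17 | 001111110011011001 | 0 | 1
  18 | 011111100110110011 | 0 | 0
  19 | 111111001101100110 | 1 | 1
  20 | 111110011011001101 | 1 | 0
  21 | 111100110110011010 | 1 | 0
  22 | 111001101100110100 | 1 | 1
  23 | 110011011001101001 | 1 | 0
  24 | 100110110011010010 | 1 | 0
  25 | 001101100110100100 | 0 | 0
  26 | 011011001101001000 | 0 | 0
  27 | 110110011010010000 | 1 | 0
  28 | 101100110100100000 | 1 | 0
  29 | 011001101001000000 | 0 | 0
  30 | 110011010010000000 | 1 | 0
  31 | 100110100100000000 | 1 | 1
  32 | 001101001000000001 | 0 | 0
  33 | 011010010000000010 | 0 | 1
  34 | 110100100000000101 | 1 | 1
  35 | 101001000000001011 | 1 | 1
  36 | 010010000000010111 | 0 | 0
  37 | 100100000000101110 | 1 | 1
  38 | 001000000001011101 | 0 | 0
  39 | 010000000010111010 | 0 | 0
  40 | 100000000101110100 | 1 | 1
  41 | 000000001011101001 | 0 | 0
  42 | 000000010111010010 | 0 | 1
  43 | 000000101110100101 | 0 | 0
  44 | 000001011101001010 | 0 | 1
  45 | 000010111010010101 | 0 | 1
  46 | 000101110100101011 | 0 | 1
  47 | 001011101001010111 | 0 | 0
  48 | 010111010010101110 | 0 | 1
  49 | 101110100101011101 | 1 | 1
  50 | 011101001010111011 | 0 | 0
  51 | 111010010101110110 | 1 | 0
  52 | 110100101011101100 | 1 | 1
  53 | 101001010111011001 | 1 | 0
  54 | 010010101110110010 | 0 | 0
  55 | 100101011101100100 | 1 | 0
  56 | 001010111011001000 | 0 | 1
  57 | 010101110110010001 | 0 | 1
  58 | 101011101100100011 | 1 | 1
  59 | 010111011001000111 | 0 | 1
  60 | 101110110010001111 | 1 | 0
  61 | 011101100100011110 | 0 | 0
  62 | 111011001000111100 | 1 | 1
  63 | 110110010001111001 | 1 | 0
  64 | 101100100011110010 | 1 | 1
  65 | 011001000111100101 | 0 | 0
  66 | 110010001111001010 | 1 | 1
  67 | 100100011110010101 | 1 | 0
  68 | 001000111100101010 | 0 | 1
  69 | 010001111001010101 | 0 | 1
  70 | 100011110010101011 | 1 | 0
  71 | 000111100101010110 | 0 | 0
  72 | 001111001010101100 | 0 | 0

1000111111100011000111111001101100110100100000000101110100101011101100100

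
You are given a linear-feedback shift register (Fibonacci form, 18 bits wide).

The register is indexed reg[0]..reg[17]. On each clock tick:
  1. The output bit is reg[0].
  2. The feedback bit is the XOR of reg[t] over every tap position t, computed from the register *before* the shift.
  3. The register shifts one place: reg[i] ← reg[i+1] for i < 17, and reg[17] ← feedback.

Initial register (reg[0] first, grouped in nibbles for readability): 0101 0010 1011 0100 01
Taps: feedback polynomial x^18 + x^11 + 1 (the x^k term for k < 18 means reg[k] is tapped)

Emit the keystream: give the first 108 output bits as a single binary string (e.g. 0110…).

k : reg_k → out_k, fb_k
0: 010100101011010001 → 0, fb=1
1: 101001010110100011 → 1, fb=1
2: 010010101101000111 → 0, fb=1
3: 100101011010001111 → 1, fb=1
4: 001010110100011111 → 0, fb=0
5: 010101101000111110 → 0, fb=0
6: 101011010001111100 → 1, fb=0
7: 010110100011111000 → 0, fb=1
8: 101101000111110001 → 1, fb=0
9: 011010001111100010 → 0, fb=1
10: 110100011111000101 → 1, fb=0
11: 101000111110001010 → 1, fb=1
12: 010001111100010101 → 0, fb=0
13: 100011111000101010 → 1, fb=1
14: 000111110001010101 → 0, fb=1
15: 001111100010101011 → 0, fb=0
16: 011111000101010110 → 0, fb=1
17: 111110001010101101 → 1, fb=1
18: 111100010101011011 → 1, fb=0
19: 111000101010110110 → 1, fb=1
20: 110001010101101101 → 1, fb=0
21: 100010101011011010 → 1, fb=0
22: 000101010110110100 → 0, fb=0
23: 001010101101101000 → 0, fb=1
24: 010101011011010001 → 0, fb=1
25: 101010110110100011 → 1, fb=1
26: 010101101101000111 → 0, fb=1
27: 101011011010001111 → 1, fb=1
28: 010110110100011111 → 0, fb=0
29: 101101101000111110 → 1, fb=1
30: 011011010001111101 → 0, fb=1
31: 110110100011111011 → 1, fb=0
32: 101101000111110110 → 1, fb=0
33: 011010001111101100 → 0, fb=1
34: 110100011111011001 → 1, fb=0
35: 101000111110110010 → 1, fb=1
36: 010001111101100101 → 0, fb=1
37: 100011111011001011 → 1, fb=0
38: 000111110110010110 → 0, fb=0
39: 001111101100101100 → 0, fb=0
40: 011111011001011000 → 0, fb=1
41: 111110110010110001 → 1, fb=1
42: 111101100101100011 → 1, fb=0
43: 111011001011000110 → 1, fb=0
44: 110110010110001100 → 1, fb=1
45: 101100101100011001 → 1, fb=1
46: 011001011000110011 → 0, fb=0
47: 110010110001100110 → 1, fb=0
48: 100101100011001100 → 1, fb=0
49: 001011000110011000 → 0, fb=0
50: 010110001100110000 → 0, fb=0
51: 101100011001100000 → 1, fb=0
52: 011000110011000000 → 0, fb=1
53: 110001100110000001 → 1, fb=1
54: 100011001100000011 → 1, fb=1
55: 000110011000000111 → 0, fb=0
56: 001100110000001110 → 0, fb=0
57: 011001100000011100 → 0, fb=0
58: 110011000000111000 → 1, fb=1
59: 100110000001110001 → 1, fb=0
60: 001100000011100010 → 0, fb=1
61: 011000000111000101 → 0, fb=1
62: 110000001110001011 → 1, fb=1
63: 100000011100010111 → 1, fb=1
64: 000000111000101111 → 0, fb=0
65: 000001110001011110 → 0, fb=1
66: 000011100010111101 → 0, fb=0
67: 000111000101111010 → 0, fb=1
68: 001110001011110101 → 0, fb=1
69: 011100010111101011 → 0, fb=1
70: 111000101111010111 → 1, fb=0
71: 110001011110101110 → 1, fb=1
72: 100010111101011101 → 1, fb=0
73: 000101111010111010 → 0, fb=0
74: 001011110101110100 → 0, fb=1
75: 010111101011101001 → 0, fb=1
76: 101111010111010011 → 1, fb=0
77: 011110101110100110 → 0, fb=0
78: 111101011101001100 → 1, fb=0
79: 111010111010011000 → 1, fb=1
80: 110101110100110001 → 1, fb=1
81: 101011101001100011 → 1, fb=0
82: 010111010011000110 → 0, fb=1
83: 101110100110001101 → 1, fb=1
84: 011101001100011011 → 0, fb=0
85: 111010011000110110 → 1, fb=1
86: 110100110001101101 → 1, fb=0
87: 101001100011011010 → 1, fb=0
88: 010011000110110100 → 0, fb=0
89: 100110001101101000 → 1, fb=0
90: 001100011011010000 → 0, fb=1
91: 011000110110100001 → 0, fb=0
92: 110001101101000010 → 1, fb=0
93: 100011011010000100 → 1, fb=1
94: 000110110100001001 → 0, fb=0
95: 001101101000010010 → 0, fb=0
96: 011011010000100100 → 0, fb=0
97: 110110100001001000 → 1, fb=0
98: 101101000010010000 → 1, fb=1
99: 011010000100100001 → 0, fb=0
100: 110100001001000010 → 1, fb=0
101: 101000010010000100 → 1, fb=1
102: 010000100100001001 → 0, fb=0
103: 100001001000010010 → 1, fb=1
104: 000010010000100101 → 0, fb=0
105: 000100100001001010 → 0, fb=1
106: 001001000010010101 → 0, fb=0
107: 010010000100101010 → 0, fb=0

010100101011010001111100010101011011010001111101100101100011001100000011100010111101011101001100011011010000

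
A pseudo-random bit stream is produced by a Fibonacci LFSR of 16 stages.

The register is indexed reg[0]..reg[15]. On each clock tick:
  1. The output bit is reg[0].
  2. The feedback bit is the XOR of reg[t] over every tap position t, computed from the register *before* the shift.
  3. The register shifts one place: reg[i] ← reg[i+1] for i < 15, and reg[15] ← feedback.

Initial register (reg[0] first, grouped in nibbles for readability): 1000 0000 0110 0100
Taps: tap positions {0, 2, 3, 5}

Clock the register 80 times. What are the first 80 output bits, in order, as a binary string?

step | reg (before) | out | fb
   0 | 1000000001100100 | 1 | 1
   1 | 0000000011001001 | 0 | 0
   2 | 0000000110010010 | 0 | 0
   3 | 0000001100100100 | 0 | 0
   4 | 0000011001001000 | 0 | 1
   5 | 0000110010010001 | 0 | 1
   6 | 0001100100100011 | 0 | 1
   7 | 0011001001000111 | 0 | 0
   8 | 0110010010001110 | 0 | 0
   9 | 1100100100011100 | 1 | 1
  10 | 1001001000111001 | 1 | 0
  11 | 0010010001110010 | 0 | 0
  12 | 0100100011100100 | 0 | 0
  13 | 1001000111001000 | 1 | 0
  14 | 0010001110010000 | 0 | 1
  15 | 0100011100100001 | 0 | 1
  16 | 1000111001000011 | 1 | 0
  17 | 0001110010000110 | 0 | 0
  18 | 0011100100001100 | 0 | 0
  19 | 0111001000011000 | 0 | 0
  20 | 1110010000110000 | 1 | 1
  21 | 1100100001100001 | 1 | 1
  22 | 1001000011000011 | 1 | 0
  23 | 0010000110000110 | 0 | 1
  24 | 0100001100001101 | 0 | 0
  25 | 1000011000011010 | 1 | 0
  26 | 0000110000110100 | 0 | 1
  27 | 0001100001101001 | 0 | 1
  28 | 0011000011010011 | 0 | 0
  29 | 0110000110100110 | 0 | 1
  30 | 1100001101001101 | 1 | 1
  31 | 1000011010011011 | 1 | 0
  32 | 0000110100110110 | 0 | 1
  33 | 0001101001101101 | 0 | 1
  34 | 0011010011011011 | 0 | 1
  35 | 0110100110110111 | 0 | 1
  36 | 1101001101101111 | 1 | 0
  37 | 1010011011011110 | 1 | 1
  38 | 0100110110111101 | 0 | 1
  39 | 1001101101111011 | 1 | 0
  40 | 0011011011110110 | 0 | 1
  41 | 0110110111101101 | 0 | 0
  42 | 1101101111011010 | 1 | 0
  43 | 1011011110110100 | 1 | 0
  44 | 0110111101101000 | 0 | 0
  45 | 1101111011010000 | 1 | 1
  46 | 1011110110100001 | 1 | 0
  47 | 0111101101000010 | 0 | 0
  48 | 1111011010000100 | 1 | 0
  49 | 1110110100001000 | 1 | 1
  50 | 1101101000010001 | 1 | 0
  51 | 1011010000100010 | 1 | 0
  52 | 0110100001000100 | 0 | 1
  53 | 1101000010001001 | 1 | 0
  54 | 1010000100010010 | 1 | 0
  55 | 0100001000100100 | 0 | 0
  56 | 1000010001001000 | 1 | 0
  57 | 0000100010010000 | 0 | 0
  58 | 0001000100100000 | 0 | 1
  59 | 0010001001000001 | 0 | 1
  60 | 0100010010000011 | 0 | 1
  61 | 1000100100000111 | 1 | 1
  62 | 0001001000001111 | 0 | 1
  63 | 0010010000011111 | 0 | 0
  64 | 0100100000111110 | 0 | 0
  65 | 1001000001111100 | 1 | 0
  66 | 0010000011111000 | 0 | 1
  67 | 0100000111110001 | 0 | 0
  68 | 1000001111100010 | 1 | 1
  69 | 0000011111000101 | 0 | 1
  70 | 0000111110001011 | 0 | 1
  71 | 0001111100010111 | 0 | 0
  72 | 0011111000101110 | 0 | 1
  73 | 0111110001011101 | 0 | 1
  74 | 1111100010111011 | 1 | 1
  75 | 1111000101110111 | 1 | 1
  76 | 1110001011101111 | 1 | 0
  77 | 1100010111011110 | 1 | 0
  78 | 1000101110111100 | 1 | 1
  79 | 0001011101111001 | 0 | 0

10000000011001001000111001000011000011010011011011110110100001000100100000111110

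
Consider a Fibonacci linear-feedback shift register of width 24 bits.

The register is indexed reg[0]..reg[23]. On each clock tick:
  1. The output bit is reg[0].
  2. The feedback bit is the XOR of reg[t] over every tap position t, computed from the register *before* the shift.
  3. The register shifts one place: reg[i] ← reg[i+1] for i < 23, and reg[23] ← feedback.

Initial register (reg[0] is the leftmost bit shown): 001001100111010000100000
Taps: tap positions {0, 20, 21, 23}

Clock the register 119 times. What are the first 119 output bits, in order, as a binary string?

step | reg (before) | out | fb
   0 | 001001100111010000100000 | 0 | 0
   1 | 010011001110100001000000 | 0 | 0
   2 | 100110011101000010000000 | 1 | 1
   3 | 001100111010000100000001 | 0 | 1
   4 | 011001110100001000000011 | 0 | 1
   5 | 110011101000010000000111 | 1 | 1
   6 | 100111010000100000001111 | 1 | 0
   7 | 001110100001000000011110 | 0 | 0
   8 | 011101000010000000111100 | 0 | 0
   9 | 111010000100000001111000 | 1 | 0
  10 | 110100001000000011110000 | 1 | 1
  11 | 101000010000000111100001 | 1 | 0
  12 | 010000100000001111000010 | 0 | 0
  13 | 100001000000011110000100 | 1 | 0
  14 | 000010000000111100001000 | 0 | 1
  15 | 000100000001111000010001 | 0 | 1
  16 | 001000000011110000100011 | 0 | 1
  17 | 010000000111100001000111 | 0 | 0
  18 | 100000001111000010001110 | 1 | 1
  19 | 000000011110000100011101 | 0 | 1
  20 | 000000111100001000111011 | 0 | 0
  21 | 000001111000010001110110 | 0 | 1
  22 | 000011110000100011101101 | 0 | 1
  23 | 000111100001000111011011 | 0 | 0
  24 | 001111000010001110110110 | 0 | 1
  25 | 011110000100011101101101 | 0 | 1
  26 | 111100001000111011011011 | 1 | 1
  27 | 111000010001110110110111 | 1 | 1
  28 | 110000100011101101101111 | 1 | 0
  29 | 100001000111011011011110 | 1 | 1
  30 | 000010001110110110111101 | 0 | 1
  31 | 000100011101101101111011 | 0 | 0
  32 | 001000111011011011110110 | 0 | 1
  33 | 010001110110110111101101 | 0 | 1
  34 | 100011101101101111011011 | 1 | 1
  35 | 000111011011011110110111 | 0 | 0
  36 | 001110110110111101101110 | 0 | 0
  37 | 011101101101111011011100 | 0 | 0
  38 | 111011011011110110111000 | 1 | 0
  39 | 110110110111101101110000 | 1 | 1
  40 | 101101101111011011100001 | 1 | 0
  41 | 011011011110110111000010 | 0 | 0
  42 | 110110111101101110000100 | 1 | 0
  43 | 101101111011011100001000 | 1 | 0
  44 | 011011110110111000010000 | 0 | 0
  45 | 110111101101110000100000 | 1 | 1
  46 | 101111011011100001000001 | 1 | 0
  47 | 011110110111000010000010 | 0 | 0
  48 | 111101101110000100000100 | 1 | 0
  49 | 111011011100001000001000 | 1 | 0
  50 | 110110111000010000010000 | 1 | 1
  51 | 101101110000100000100001 | 1 | 0
  52 | 011011100001000001000010 | 0 | 0
  53 | 110111000010000010000100 | 1 | 0
  54 | 101110000100000100001000 | 1 | 0
  55 | 011100001000001000010000 | 0 | 0
  56 | 111000010000010000100000 | 1 | 1
  57 | 110000100000100001000001 | 1 | 0
  58 | 100001000001000010000010 | 1 | 1
  59 | 000010000010000100000101 | 0 | 0
  60 | 000100000100001000001010 | 0 | 1
  61 | 001000001000010000010101 | 0 | 0
  62 | 010000010000100000101010 | 0 | 1
  63 | 100000100001000001010101 | 1 | 1
  64 | 000001000010000010101011 | 0 | 0
  65 | 000010000100000101010110 | 0 | 1
  66 | 000100001000001010101101 | 0 | 1
  67 | 001000010000010101011011 | 0 | 0
  68 | 010000100000101010110110 | 0 | 1
  69 | 100001000001010101101101 | 1 | 0
  70 | 000010000010101011011010 | 0 | 1
  71 | 000100000101010110110101 | 0 | 0
  72 | 001000001010101101101010 | 0 | 1
  73 | 010000010101011011010101 | 0 | 0
  74 | 100000101010110110101010 | 1 | 0
  75 | 000001010101101101010100 | 0 | 1
  76 | 000010101011011010101001 | 0 | 0
  77 | 000101010110110101010010 | 0 | 0
  78 | 001010101101101010100100 | 0 | 1
  79 | 010101011011010101001001 | 0 | 0
  80 | 101010110110101010010010 | 1 | 1
  81 | 010101101101010100100101 | 0 | 0
  82 | 101011011010101001001010 | 1 | 0
  83 | 010110110101010010010100 | 0 | 1
  84 | 101101101010100100101001 | 1 | 1
  85 | 011011010101001001010011 | 0 | 1
  86 | 110110101010010010100111 | 1 | 1
  87 | 101101010100100101001111 | 1 | 0
  88 | 011010101001001010011110 | 0 | 0
  89 | 110101010010010100111100 | 1 | 1
  90 | 101010100100101001111001 | 1 | 1
  91 | 010101001001010011110011 | 0 | 1
  92 | 101010010010100111100111 | 1 | 1
  93 | 010100100101001111001111 | 0 | 1
  94 | 101001001010011110011111 | 1 | 0
  95 | 010010010100111100111110 | 0 | 0
  96 | 100100101001111001111100 | 1 | 1
  97 | 001001010011110011111001 | 0 | 0
  98 | 010010100111100111110010 | 0 | 0
  99 | 100101001111001111100100 | 1 | 0
 100 | 001010011110011111001000 | 0 | 1
 101 | 010100111100111110010001 | 0 | 1
 102 | 101001111001111100100011 | 1 | 0
 103 | 010011110011111001000110 | 0 | 1
 104 | 100111100111110010001101 | 1 | 0
 105 | 001111001111100100011010 | 0 | 1
 106 | 011110011111001000110101 | 0 | 0
 107 | 111100111110010001101010 | 1 | 0
 108 | 111001111100100011010100 | 1 | 0
 109 | 110011111001000110101000 | 1 | 0
 110 | 100111110010001101010000 | 1 | 1
 111 | 001111100100011010100001 | 0 | 1
 112 | 011111001000110101000011 | 0 | 1
 113 | 111110010001101010000111 | 1 | 1
 114 | 111100100011010100001111 | 1 | 0
 115 | 111001000110101000011110 | 1 | 1
 116 | 110010001101010000111101 | 1 | 0
 117 | 100100011010100001111010 | 1 | 0
 118 | 001000110101000011110100 | 0 | 1

00100110011101000010000000111100001000111011011011110110111000010000010000100000101010110110101010010010100111100111110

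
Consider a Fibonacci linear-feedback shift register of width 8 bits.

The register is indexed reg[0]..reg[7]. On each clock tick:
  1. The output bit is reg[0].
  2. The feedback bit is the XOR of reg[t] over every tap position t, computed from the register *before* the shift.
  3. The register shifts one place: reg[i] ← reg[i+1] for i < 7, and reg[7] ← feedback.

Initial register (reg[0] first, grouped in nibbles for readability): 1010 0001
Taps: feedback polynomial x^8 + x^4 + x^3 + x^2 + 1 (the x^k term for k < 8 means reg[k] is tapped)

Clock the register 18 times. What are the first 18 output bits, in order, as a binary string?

101000010011111111

step | reg (before) | out | fb
   0 | 10100001 | 1 | 0
   1 | 01000010 | 0 | 0
   2 | 10000100 | 1 | 1
   3 | 00001001 | 0 | 1
   4 | 00010011 | 0 | 1
   5 | 00100111 | 0 | 1
   6 | 01001111 | 0 | 1
   7 | 10011111 | 1 | 1
   8 | 00111111 | 0 | 1
   9 | 01111111 | 0 | 1
  10 | 11111111 | 1 | 0
  11 | 11111110 | 1 | 0
  12 | 11111100 | 1 | 0
  13 | 11111000 | 1 | 0
  14 | 11110000 | 1 | 1
  15 | 11100001 | 1 | 0
  16 | 11000010 | 1 | 1
  17 | 10000101 | 1 | 1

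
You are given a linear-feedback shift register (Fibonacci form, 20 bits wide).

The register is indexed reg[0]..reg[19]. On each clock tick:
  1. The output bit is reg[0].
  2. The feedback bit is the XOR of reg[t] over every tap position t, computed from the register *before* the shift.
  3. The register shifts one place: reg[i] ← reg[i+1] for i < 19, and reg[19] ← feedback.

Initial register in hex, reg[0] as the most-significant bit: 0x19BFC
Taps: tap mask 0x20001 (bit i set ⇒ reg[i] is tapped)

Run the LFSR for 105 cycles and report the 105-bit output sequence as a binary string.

000110011011111111001000100010101010100110111111010000101100001110000100101110110101001000001010111010000

tick  register→output (feedback)
  0  00011001101111111100→0 (1)
  1  00110011011111111001→0 (0)
  2  01100110111111110010→0 (0)
  3  11001101111111100100→1 (0)
  4  10011011111111001000→1 (1)
  5  00110111111110010001→0 (0)
  6  01101111111100100010→0 (0)
  7  11011111111001000100→1 (0)
  8  10111111110010001000→1 (1)
  9  01111111100100010001→0 (0)
 10  11111111001000100010→1 (1)
 11  11111110010001000101→1 (0)
 12  11111100100010001010→1 (1)
 13  11111001000100010101→1 (0)
 14  11110010001000101010→1 (1)
 15  11100100010001010101→1 (0)
 16  11001000100010101010→1 (1)
 17  10010001000101010101→1 (0)
 18  00100010001010101010→0 (0)
 19  01000100010101010100→0 (1)
 20  10001000101010101001→1 (1)
 21  00010001010101010011→0 (0)
 22  00100010101010100110→0 (1)
 23  01000101010101001101→0 (1)
 24  10001010101010011011→1 (1)
 25  00010101010100110111→0 (1)
 26  00101010101001101111→0 (1)
 27  01010101010011011111→0 (1)
 28  10101010100110111111→1 (0)
 29  01010101001101111110→0 (1)
 30  10101010011011111101→1 (0)
 31  01010100110111111010→0 (0)
 32  10101001101111110100→1 (0)
 33  01010011011111101000→0 (0)
 34  10100110111111010000→1 (1)
 35  01001101111110100001→0 (0)
 36  10011011111101000010→1 (1)
 37  00110111111010000101→0 (1)
 38  01101111110100001011→0 (0)
 39  11011111101000010110→1 (0)
 40  10111111010000101100→1 (0)
 41  01111110100001011000→0 (0)
 42  11111101000010110000→1 (1)
 43  11111010000101100001→1 (1)
 44  11110100001011000011→1 (1)
 45  11101000010110000111→1 (0)
 46  11010000101100001110→1 (0)
 47  10100001011000011100→1 (0)
 48  01000010110000111000→0 (0)
 49  10000101100001110000→1 (1)
 50  00001011000011100001→0 (0)
 51  00010110000111000010→0 (0)
 52  00101100001110000100→0 (1)
 53  01011000011100001001→0 (0)
 54  10110000111000010010→1 (1)
 55  01100001110000100101→0 (1)
 56  11000011100001001011→1 (1)
 57  10000111000010010111→1 (0)
 58  00001110000100101110→0 (1)
 59  00011100001001011101→0 (1)
 60  00111000010010111011→0 (0)
 61  01110000100101110110→0 (1)
 62  11100001001011101101→1 (0)
 63  11000010010111011010→1 (1)
 64  10000100101110110101→1 (0)
 65  00001001011101101010→0 (0)
 66  00010010111011010100→0 (1)
 67  00100101110110101001→0 (0)
 68  01001011101101010010→0 (0)
 69  10010111011010100100→1 (0)
 70  00101110110101001000→0 (0)
 71  01011101101010010000→0 (0)
 72  10111011010100100000→1 (1)
 73  01110110101001000001→0 (0)
 74  11101101010010000010→1 (1)
 75  11011010100100000101→1 (0)
 76  10110101001000001010→1 (1)
 77  01101010010000010101→0 (1)
 78  11010100100000101011→1 (1)
 79  10101001000001010111→1 (0)
 80  01010010000010101110→0 (1)
 81  10100100000101011101→1 (0)
 82  01001000001010111010→0 (0)
 83  10010000010101110100→1 (0)
 84  00100000101011101000→0 (0)
 85  01000001010111010000→0 (0)
 86  10000010101110100000→1 (1)
 87  00000101011101000001→0 (0)
 88  00001010111010000010→0 (0)
 89  00010101110100000100→0 (1)
 90  00101011101000001001→0 (0)
 91  01010111010000010010→0 (0)
 92  10101110100000100100→1 (0)
 93  01011101000001001000→0 (0)
 94  10111010000010010000→1 (1)
 95  01110100000100100001→0 (0)
 96  11101000001001000010→1 (1)
 97  11010000010010000101→1 (0)
 98  10100000100100001010→1 (1)
 99  01000001001000010101→0 (1)
100  10000010010000101011→1 (1)
101  00000100100001010111→0 (1)
102  00001001000010101111→0 (1)
103  00010010000101011111→0 (1)
104  00100100001010111111→0 (1)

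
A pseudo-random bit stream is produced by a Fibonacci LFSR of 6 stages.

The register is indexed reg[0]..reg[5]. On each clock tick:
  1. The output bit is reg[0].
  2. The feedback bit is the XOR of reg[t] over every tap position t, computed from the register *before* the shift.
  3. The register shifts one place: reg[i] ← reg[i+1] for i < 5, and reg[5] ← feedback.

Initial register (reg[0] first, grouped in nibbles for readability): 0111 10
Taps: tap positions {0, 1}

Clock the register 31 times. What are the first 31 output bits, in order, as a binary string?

0111101000111001001011011101100

step | reg (before) | out | fb
   0 | 011110 | 0 | 1
   1 | 111101 | 1 | 0
   2 | 111010 | 1 | 0
   3 | 110100 | 1 | 0
   4 | 101000 | 1 | 1
   5 | 010001 | 0 | 1
   6 | 100011 | 1 | 1
   7 | 000111 | 0 | 0
   8 | 001110 | 0 | 0
   9 | 011100 | 0 | 1
  10 | 111001 | 1 | 0
  11 | 110010 | 1 | 0
  12 | 100100 | 1 | 1
  13 | 001001 | 0 | 0
  14 | 010010 | 0 | 1
  15 | 100101 | 1 | 1
  16 | 001011 | 0 | 0
  17 | 010110 | 0 | 1
  18 | 101101 | 1 | 1
  19 | 011011 | 0 | 1
  20 | 110111 | 1 | 0
  21 | 101110 | 1 | 1
  22 | 011101 | 0 | 1
  23 | 111011 | 1 | 0
  24 | 110110 | 1 | 0
  25 | 101100 | 1 | 1
  26 | 011001 | 0 | 1
  27 | 110011 | 1 | 0
  28 | 100110 | 1 | 1
  29 | 001101 | 0 | 0
  30 | 011010 | 0 | 1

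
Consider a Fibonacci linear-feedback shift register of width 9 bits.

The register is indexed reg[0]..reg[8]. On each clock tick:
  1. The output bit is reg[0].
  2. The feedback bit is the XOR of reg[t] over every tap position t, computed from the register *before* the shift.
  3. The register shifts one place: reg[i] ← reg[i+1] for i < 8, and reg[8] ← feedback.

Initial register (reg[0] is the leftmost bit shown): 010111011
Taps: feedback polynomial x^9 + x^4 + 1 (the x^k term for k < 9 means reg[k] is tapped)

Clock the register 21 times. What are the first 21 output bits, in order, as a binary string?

k : reg_k → out_k, fb_k
0: 010111011 → 0, fb=1
1: 101110111 → 1, fb=0
2: 011101110 → 0, fb=0
3: 111011100 → 1, fb=0
4: 110111000 → 1, fb=0
5: 101110000 → 1, fb=0
6: 011100000 → 0, fb=0
7: 111000000 → 1, fb=1
8: 110000001 → 1, fb=1
9: 100000011 → 1, fb=1
10: 000000111 → 0, fb=0
11: 000001110 → 0, fb=0
12: 000011100 → 0, fb=1
13: 000111001 → 0, fb=1
14: 001110011 → 0, fb=1
15: 011100111 → 0, fb=0
16: 111001110 → 1, fb=1
17: 110011101 → 1, fb=0
18: 100111010 → 1, fb=0
19: 001110100 → 0, fb=1
20: 011101001 → 0, fb=0

010111011100000011100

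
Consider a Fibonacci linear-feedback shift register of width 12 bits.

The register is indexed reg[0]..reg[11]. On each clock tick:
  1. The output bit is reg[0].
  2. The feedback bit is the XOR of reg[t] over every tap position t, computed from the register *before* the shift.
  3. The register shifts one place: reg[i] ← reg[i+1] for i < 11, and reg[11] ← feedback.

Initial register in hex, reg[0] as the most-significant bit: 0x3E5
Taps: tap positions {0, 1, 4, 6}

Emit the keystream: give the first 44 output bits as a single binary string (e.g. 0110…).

00111110010100110011000010100111001001010010

step | reg (before) | out | fb
   0 | 001111100101 | 0 | 0
   1 | 011111001010 | 0 | 0
   2 | 111110010100 | 1 | 1
   3 | 111100101001 | 1 | 1
   4 | 111001010011 | 1 | 0
   5 | 110010100110 | 1 | 0
   6 | 100101001100 | 1 | 1
   7 | 001010011001 | 0 | 1
   8 | 010100110011 | 0 | 0
   9 | 101001100110 | 1 | 0
  10 | 010011001100 | 0 | 0
  11 | 100110011000 | 1 | 0
  12 | 001100110000 | 0 | 1
  13 | 011001100001 | 0 | 0
  14 | 110011000010 | 1 | 1
  15 | 100110000101 | 1 | 0
  16 | 001100001010 | 0 | 0
  17 | 011000010100 | 0 | 1
  18 | 110000101001 | 1 | 1
  19 | 100001010011 | 1 | 1
  20 | 000010100111 | 0 | 0
  21 | 000101001110 | 0 | 0
  22 | 001010011100 | 0 | 1
  23 | 010100111001 | 0 | 0
  24 | 101001110010 | 1 | 0
  25 | 010011100100 | 0 | 1
  26 | 100111001001 | 1 | 0
  27 | 001110010010 | 0 | 1
  28 | 011100100101 | 0 | 0
  29 | 111001001010 | 1 | 0
  30 | 110010010100 | 1 | 1
  31 | 100100101001 | 1 | 0
  32 | 001001010010 | 0 | 0
  33 | 010010100100 | 0 | 1
  34 | 100101001001 | 1 | 1
  35 | 001010010011 | 0 | 1
  36 | 010100100111 | 0 | 0
  37 | 101001001110 | 1 | 1
  38 | 010010011101 | 0 | 0
  39 | 100100111010 | 1 | 0
  40 | 001001110100 | 0 | 1
  41 | 010011101001 | 0 | 1
  42 | 100111010011 | 1 | 0
  43 | 001110100110 | 0 | 0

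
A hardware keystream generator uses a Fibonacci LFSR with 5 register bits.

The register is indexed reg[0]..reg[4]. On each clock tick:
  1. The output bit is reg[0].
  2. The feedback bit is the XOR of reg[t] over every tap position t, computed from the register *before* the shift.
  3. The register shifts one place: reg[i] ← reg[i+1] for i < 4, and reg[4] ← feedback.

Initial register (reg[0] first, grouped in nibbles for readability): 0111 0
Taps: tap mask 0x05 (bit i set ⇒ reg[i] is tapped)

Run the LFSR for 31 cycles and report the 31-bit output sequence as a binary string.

step | reg (before) | out | fb
   0 | 01110 | 0 | 1
   1 | 11101 | 1 | 0
   2 | 11010 | 1 | 1
   3 | 10101 | 1 | 0
   4 | 01010 | 0 | 0
   5 | 10100 | 1 | 0
   6 | 01000 | 0 | 0
   7 | 10000 | 1 | 1
   8 | 00001 | 0 | 0
   9 | 00010 | 0 | 0
  10 | 00100 | 0 | 1
  11 | 01001 | 0 | 0
  12 | 10010 | 1 | 1
  13 | 00101 | 0 | 1
  14 | 01011 | 0 | 0
  15 | 10110 | 1 | 0
  16 | 01100 | 0 | 1
  17 | 11001 | 1 | 1
  18 | 10011 | 1 | 1
  19 | 00111 | 0 | 1
  20 | 01111 | 0 | 1
  21 | 11111 | 1 | 0
  22 | 11110 | 1 | 0
  23 | 11100 | 1 | 0
  24 | 11000 | 1 | 1
  25 | 10001 | 1 | 1
  26 | 00011 | 0 | 0
  27 | 00110 | 0 | 1
  28 | 01101 | 0 | 1
  29 | 11011 | 1 | 1
  30 | 10111 | 1 | 0

0111010100001001011001111100011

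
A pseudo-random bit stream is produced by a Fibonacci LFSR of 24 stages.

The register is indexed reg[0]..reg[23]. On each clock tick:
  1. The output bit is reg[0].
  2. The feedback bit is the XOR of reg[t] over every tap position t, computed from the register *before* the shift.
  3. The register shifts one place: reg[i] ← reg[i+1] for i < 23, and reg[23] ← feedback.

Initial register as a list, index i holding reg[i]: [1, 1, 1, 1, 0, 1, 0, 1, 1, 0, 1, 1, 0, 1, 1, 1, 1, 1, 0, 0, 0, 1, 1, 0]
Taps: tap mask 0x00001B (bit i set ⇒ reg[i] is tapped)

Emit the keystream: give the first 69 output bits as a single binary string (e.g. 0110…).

111101011011011111000110111010000001101000010010111110010101111110001

tick  register→output (feedback)
  0  111101011011011111000110→1 (1)
  1  111010110110111110001101→1 (1)
  2  110101101101111100011011→1 (1)
  3  101011011011111000110111→1 (0)
  4  010110110111110001101110→0 (1)
  5  101101101111100011011101→1 (0)
  6  011011011111000110111010→0 (0)
  7  110110111110001101110100→1 (0)
  8  101101111100011011101000→1 (0)
  9  011011111000110111010000→0 (0)
 10  110111110001101110100000→1 (0)
 11  101111100011011101000000→1 (1)
 12  011111000110111010000001→0 (1)
 13  111110001101110100000011→1 (0)
 14  111100011011101000000110→1 (1)
 15  111000110111010000001101→1 (0)
 16  110001101110100000011010→1 (0)
 17  100011011101000000110100→1 (0)
 18  000110111010000001101000→0 (0)
 19  001101110100000011010000→0 (1)
 20  011011101000000110100001→0 (0)
 21  110111010000001101000010→1 (0)
 22  101110100000011010000100→1 (1)
 23  011101000000110100001001→0 (0)
 24  111010000001101000010010→1 (1)
 25  110100000011010000100101→1 (1)
 26  101000000110100001001011→1 (1)
 27  010000001101000010010111→0 (1)
 28  100000011010000100101111→1 (1)
 29  000000110100001001011111→0 (0)
 30  000001101000010010111110→0 (0)
 31  000011010000100101111100→0 (1)
 32  000110100001001011111001→0 (0)
 33  001101000010010111110010→0 (1)
 34  011010000100101111100101→0 (0)
 35  110100001001011111001010→1 (1)
 36  101000010010111110010101→1 (1)
 37  010000100101111100101011→0 (1)
 38  100001001011111001010111→1 (1)
 39  000010010111110010101111→0 (1)
 40  000100101111100101011111→0 (1)
 41  001001011111001010111111→0 (0)
 42  010010111110010101111110→0 (0)
 43  100101111100101011111100→1 (0)
 44  001011111001010111111000→0 (1)
 45  010111110010101111110001→0 (1)
 46  101111100101011111100011→1 (1)
 47  011111001010111111000111→0 (1)
 48  111110010101111110001111→1 (0)
 49  111100101011111100011110→1 (1)
 50  111001010111111000111101→1 (0)
 51  110010101111110001111010→1 (1)
 52  100101011111100011110101→1 (0)
 53  001010111111000111101010→0 (1)
 54  010101111110001111010101→0 (0)
 55  101011111100011110101010→1 (0)
 56  010111111000111101010100→0 (1)
 57  101111110001111010101001→1 (1)
 58  011111100011110101010011→0 (1)
 59  111111000111101010100111→1 (0)
 60  111110001111010101001110→1 (0)
 61  111100011110101010011100→1 (1)
 62  111000111101010100111001→1 (0)
 63  110001111010101001110010→1 (0)
 64  100011110101010011100100→1 (0)
 65  000111101010100111001000→0 (0)
 66  001111010101001110010000→0 (0)
 67  011110101010011100100000→0 (1)
 68  111101010100111001000001→1 (1)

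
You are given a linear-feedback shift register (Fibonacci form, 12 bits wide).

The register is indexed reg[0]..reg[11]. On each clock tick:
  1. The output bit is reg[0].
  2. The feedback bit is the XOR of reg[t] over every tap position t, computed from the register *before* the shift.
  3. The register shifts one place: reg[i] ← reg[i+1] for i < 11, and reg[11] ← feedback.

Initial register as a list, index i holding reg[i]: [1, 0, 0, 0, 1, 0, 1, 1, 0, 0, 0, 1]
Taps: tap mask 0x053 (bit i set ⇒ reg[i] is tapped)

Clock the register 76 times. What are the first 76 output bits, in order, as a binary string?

1000101100011110101101100101001010110111000101101101111000010000011100101011

tick  register→output (feedback)
  0  100010110001→1 (1)
  1  000101100011→0 (1)
  2  001011000111→0 (1)
  3  010110001111→0 (0)
  4  101100011110→1 (1)
  5  011000111101→0 (0)
  6  110001111010→1 (1)
  7  100011110101→1 (1)
  8  000111101011→0 (0)
  9  001111010110→0 (1)
 10  011110101101→0 (1)
 11  111101011011→1 (0)
 12  111010110110→1 (0)
 13  110101101100→1 (1)
 14  101011011001→1 (0)
 15  010110110010→0 (1)
 16  101101100101→1 (0)
 17  011011001010→0 (0)
 18  110110010100→1 (1)
 19  101100101001→1 (0)
 20  011001010010→0 (1)
 21  110010100101→1 (0)
 22  100101001010→1 (1)
 23  001010010101→0 (1)
 24  010100101011→0 (0)
 25  101001010110→1 (1)
 26  010010101101→0 (1)
 27  100101011011→1 (1)
 28  001010110111→0 (0)
 29  010101101110→0 (0)
 30  101011011100→1 (0)
 31  010110111000→0 (1)
 32  101101110001→1 (0)
 33  011011100010→0 (1)
 34  110111000101→1 (1)
 35  101110001011→1 (0)
 36  011100010110→0 (1)
 37  111000101101→1 (1)
 38  110001011011→1 (0)
 39  100010110110→1 (1)
 40  000101101101→0 (1)
 41  001011011011→0 (1)
 42  010110110111→0 (1)
 43  101101101111→1 (0)
 44  011011011110→0 (0)
 45  110110111100→1 (0)
 46  101101111000→1 (0)
 47  011011110000→0 (1)
 48  110111100001→1 (0)
 49  101111000010→1 (0)
 50  011110000100→0 (0)
 51  111100001000→1 (0)
 52  111000010000→1 (0)
 53  110000100000→1 (1)
 54  100001000001→1 (1)
 55  000010000011→0 (1)
 56  000100000111→0 (0)
 57  001000001110→0 (0)
 58  010000011100→0 (1)
 59  100000111001→1 (0)
 60  000001110010→0 (1)
 61  000011100101→0 (0)
 62  000111001010→0 (1)
 63  001110010101→0 (1)
 64  011100101011→0 (0)
 65  111001010110→1 (0)
 66  110010101100→1 (0)
 67  100101011000→1 (1)
 68  001010110001→0 (0)
 69  010101100010→0 (0)
 70  101011000100→1 (0)
 71  010110001000→0 (0)
 72  101100010000→1 (1)
 73  011000100001→0 (0)
 74  110001000010→1 (0)
 75  100010000100→1 (0)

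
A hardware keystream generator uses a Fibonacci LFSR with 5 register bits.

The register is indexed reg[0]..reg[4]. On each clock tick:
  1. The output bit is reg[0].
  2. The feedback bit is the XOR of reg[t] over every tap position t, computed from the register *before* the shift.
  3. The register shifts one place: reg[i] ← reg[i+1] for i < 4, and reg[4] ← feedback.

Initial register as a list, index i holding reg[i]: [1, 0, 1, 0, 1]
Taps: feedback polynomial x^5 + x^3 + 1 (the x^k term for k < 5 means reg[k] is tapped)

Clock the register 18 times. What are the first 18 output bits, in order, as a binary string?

tick  register→output (feedback)
  0  10101→1 (1)
  1  01011→0 (1)
  2  10111→1 (0)
  3  01110→0 (1)
  4  11101→1 (1)
  5  11011→1 (0)
  6  10110→1 (0)
  7  01100→0 (0)
  8  11000→1 (1)
  9  10001→1 (1)
 10  00011→0 (1)
 11  00111→0 (1)
 12  01111→0 (1)
 13  11111→1 (0)
 14  11110→1 (0)
 15  11100→1 (1)
 16  11001→1 (1)
 17  10011→1 (0)

101011101100011111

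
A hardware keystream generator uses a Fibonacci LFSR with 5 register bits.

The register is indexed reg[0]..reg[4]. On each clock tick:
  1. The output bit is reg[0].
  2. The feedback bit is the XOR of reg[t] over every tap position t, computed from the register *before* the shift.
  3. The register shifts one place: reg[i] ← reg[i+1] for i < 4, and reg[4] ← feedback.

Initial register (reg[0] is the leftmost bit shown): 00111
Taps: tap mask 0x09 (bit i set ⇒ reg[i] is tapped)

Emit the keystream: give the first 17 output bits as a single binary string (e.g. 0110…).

00111110011010010

step | reg (before) | out | fb
   0 | 00111 | 0 | 1
   1 | 01111 | 0 | 1
   2 | 11111 | 1 | 0
   3 | 11110 | 1 | 0
   4 | 11100 | 1 | 1
   5 | 11001 | 1 | 1
   6 | 10011 | 1 | 0
   7 | 00110 | 0 | 1
   8 | 01101 | 0 | 0
   9 | 11010 | 1 | 0
  10 | 10100 | 1 | 1
  11 | 01001 | 0 | 0
  12 | 10010 | 1 | 0
  13 | 00100 | 0 | 0
  14 | 01000 | 0 | 0
  15 | 10000 | 1 | 1
  16 | 00001 | 0 | 0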